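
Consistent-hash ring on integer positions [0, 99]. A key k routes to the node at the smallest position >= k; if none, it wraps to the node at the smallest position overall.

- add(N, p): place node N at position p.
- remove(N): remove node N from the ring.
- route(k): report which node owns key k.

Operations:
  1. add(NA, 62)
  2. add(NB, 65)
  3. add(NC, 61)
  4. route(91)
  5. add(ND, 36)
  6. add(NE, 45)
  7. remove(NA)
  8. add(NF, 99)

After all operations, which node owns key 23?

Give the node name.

Answer: ND

Derivation:
Op 1: add NA@62 -> ring=[62:NA]
Op 2: add NB@65 -> ring=[62:NA,65:NB]
Op 3: add NC@61 -> ring=[61:NC,62:NA,65:NB]
Op 4: route key 91: none >= 91, wrap to smallest pos 61 -> NC
Op 5: add ND@36 -> ring=[36:ND,61:NC,62:NA,65:NB]
Op 6: add NE@45 -> ring=[36:ND,45:NE,61:NC,62:NA,65:NB]
Op 7: remove NA -> ring=[36:ND,45:NE,61:NC,65:NB]
Op 8: add NF@99 -> ring=[36:ND,45:NE,61:NC,65:NB,99:NF]
Final route key 23: smallest pos >= 23 is 36 -> ND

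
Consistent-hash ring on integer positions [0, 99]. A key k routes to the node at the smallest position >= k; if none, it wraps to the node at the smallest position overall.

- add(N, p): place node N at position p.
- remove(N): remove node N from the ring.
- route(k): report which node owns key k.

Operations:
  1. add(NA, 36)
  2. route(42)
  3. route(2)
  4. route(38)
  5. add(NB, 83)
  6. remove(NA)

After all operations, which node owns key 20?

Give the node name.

Op 1: add NA@36 -> ring=[36:NA]
Op 2: route key 42: none >= 42, wrap to smallest pos 36 -> NA
Op 3: route key 2: smallest pos >= 2 is 36 -> NA
Op 4: route key 38: none >= 38, wrap to smallest pos 36 -> NA
Op 5: add NB@83 -> ring=[36:NA,83:NB]
Op 6: remove NA -> ring=[83:NB]
Final route key 20: smallest pos >= 20 is 83 -> NB

Answer: NB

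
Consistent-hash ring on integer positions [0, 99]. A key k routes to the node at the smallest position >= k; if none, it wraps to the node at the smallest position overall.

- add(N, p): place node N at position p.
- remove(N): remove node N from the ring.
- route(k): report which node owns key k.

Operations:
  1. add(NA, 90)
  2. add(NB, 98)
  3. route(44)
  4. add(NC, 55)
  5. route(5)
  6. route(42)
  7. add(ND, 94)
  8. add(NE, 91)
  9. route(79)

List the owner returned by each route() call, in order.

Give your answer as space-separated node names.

Answer: NA NC NC NA

Derivation:
Op 1: add NA@90 -> ring=[90:NA]
Op 2: add NB@98 -> ring=[90:NA,98:NB]
Op 3: route key 44: smallest pos >= 44 is 90 -> NA
Op 4: add NC@55 -> ring=[55:NC,90:NA,98:NB]
Op 5: route key 5: smallest pos >= 5 is 55 -> NC
Op 6: route key 42: smallest pos >= 42 is 55 -> NC
Op 7: add ND@94 -> ring=[55:NC,90:NA,94:ND,98:NB]
Op 8: add NE@91 -> ring=[55:NC,90:NA,91:NE,94:ND,98:NB]
Op 9: route key 79: smallest pos >= 79 is 90 -> NA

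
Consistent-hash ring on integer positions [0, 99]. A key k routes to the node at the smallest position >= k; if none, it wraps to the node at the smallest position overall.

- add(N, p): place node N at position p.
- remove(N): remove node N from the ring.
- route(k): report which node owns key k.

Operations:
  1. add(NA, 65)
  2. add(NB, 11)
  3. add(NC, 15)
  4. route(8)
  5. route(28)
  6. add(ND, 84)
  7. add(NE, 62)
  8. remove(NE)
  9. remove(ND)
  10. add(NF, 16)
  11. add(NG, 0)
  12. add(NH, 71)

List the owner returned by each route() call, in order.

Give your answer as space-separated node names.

Answer: NB NA

Derivation:
Op 1: add NA@65 -> ring=[65:NA]
Op 2: add NB@11 -> ring=[11:NB,65:NA]
Op 3: add NC@15 -> ring=[11:NB,15:NC,65:NA]
Op 4: route key 8: smallest pos >= 8 is 11 -> NB
Op 5: route key 28: smallest pos >= 28 is 65 -> NA
Op 6: add ND@84 -> ring=[11:NB,15:NC,65:NA,84:ND]
Op 7: add NE@62 -> ring=[11:NB,15:NC,62:NE,65:NA,84:ND]
Op 8: remove NE -> ring=[11:NB,15:NC,65:NA,84:ND]
Op 9: remove ND -> ring=[11:NB,15:NC,65:NA]
Op 10: add NF@16 -> ring=[11:NB,15:NC,16:NF,65:NA]
Op 11: add NG@0 -> ring=[0:NG,11:NB,15:NC,16:NF,65:NA]
Op 12: add NH@71 -> ring=[0:NG,11:NB,15:NC,16:NF,65:NA,71:NH]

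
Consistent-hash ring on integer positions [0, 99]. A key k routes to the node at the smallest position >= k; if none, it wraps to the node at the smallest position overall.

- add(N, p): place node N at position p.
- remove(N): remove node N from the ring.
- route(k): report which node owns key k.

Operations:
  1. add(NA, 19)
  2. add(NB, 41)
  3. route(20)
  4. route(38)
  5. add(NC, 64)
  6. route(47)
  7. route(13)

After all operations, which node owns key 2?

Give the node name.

Answer: NA

Derivation:
Op 1: add NA@19 -> ring=[19:NA]
Op 2: add NB@41 -> ring=[19:NA,41:NB]
Op 3: route key 20: smallest pos >= 20 is 41 -> NB
Op 4: route key 38: smallest pos >= 38 is 41 -> NB
Op 5: add NC@64 -> ring=[19:NA,41:NB,64:NC]
Op 6: route key 47: smallest pos >= 47 is 64 -> NC
Op 7: route key 13: smallest pos >= 13 is 19 -> NA
Final route key 2: smallest pos >= 2 is 19 -> NA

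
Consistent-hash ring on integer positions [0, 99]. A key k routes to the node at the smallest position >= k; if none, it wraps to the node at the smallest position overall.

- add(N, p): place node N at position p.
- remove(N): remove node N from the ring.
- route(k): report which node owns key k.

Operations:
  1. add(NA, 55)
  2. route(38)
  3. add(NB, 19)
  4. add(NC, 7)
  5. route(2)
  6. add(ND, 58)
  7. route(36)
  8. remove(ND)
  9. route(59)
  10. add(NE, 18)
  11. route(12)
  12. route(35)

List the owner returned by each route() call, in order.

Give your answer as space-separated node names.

Answer: NA NC NA NC NE NA

Derivation:
Op 1: add NA@55 -> ring=[55:NA]
Op 2: route key 38: smallest pos >= 38 is 55 -> NA
Op 3: add NB@19 -> ring=[19:NB,55:NA]
Op 4: add NC@7 -> ring=[7:NC,19:NB,55:NA]
Op 5: route key 2: smallest pos >= 2 is 7 -> NC
Op 6: add ND@58 -> ring=[7:NC,19:NB,55:NA,58:ND]
Op 7: route key 36: smallest pos >= 36 is 55 -> NA
Op 8: remove ND -> ring=[7:NC,19:NB,55:NA]
Op 9: route key 59: none >= 59, wrap to smallest pos 7 -> NC
Op 10: add NE@18 -> ring=[7:NC,18:NE,19:NB,55:NA]
Op 11: route key 12: smallest pos >= 12 is 18 -> NE
Op 12: route key 35: smallest pos >= 35 is 55 -> NA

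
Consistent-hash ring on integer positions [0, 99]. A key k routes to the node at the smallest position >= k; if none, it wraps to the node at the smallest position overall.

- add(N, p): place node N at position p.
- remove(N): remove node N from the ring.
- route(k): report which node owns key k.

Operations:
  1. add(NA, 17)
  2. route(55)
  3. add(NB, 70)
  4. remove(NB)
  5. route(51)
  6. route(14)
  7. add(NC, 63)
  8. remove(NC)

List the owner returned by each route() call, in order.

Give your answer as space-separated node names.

Answer: NA NA NA

Derivation:
Op 1: add NA@17 -> ring=[17:NA]
Op 2: route key 55: none >= 55, wrap to smallest pos 17 -> NA
Op 3: add NB@70 -> ring=[17:NA,70:NB]
Op 4: remove NB -> ring=[17:NA]
Op 5: route key 51: none >= 51, wrap to smallest pos 17 -> NA
Op 6: route key 14: smallest pos >= 14 is 17 -> NA
Op 7: add NC@63 -> ring=[17:NA,63:NC]
Op 8: remove NC -> ring=[17:NA]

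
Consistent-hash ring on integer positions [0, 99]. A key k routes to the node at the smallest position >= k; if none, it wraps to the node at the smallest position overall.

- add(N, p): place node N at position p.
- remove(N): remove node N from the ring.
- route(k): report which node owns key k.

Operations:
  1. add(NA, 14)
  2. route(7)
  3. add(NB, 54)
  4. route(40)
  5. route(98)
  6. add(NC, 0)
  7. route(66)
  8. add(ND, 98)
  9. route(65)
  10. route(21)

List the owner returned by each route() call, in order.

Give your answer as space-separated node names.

Op 1: add NA@14 -> ring=[14:NA]
Op 2: route key 7: smallest pos >= 7 is 14 -> NA
Op 3: add NB@54 -> ring=[14:NA,54:NB]
Op 4: route key 40: smallest pos >= 40 is 54 -> NB
Op 5: route key 98: none >= 98, wrap to smallest pos 14 -> NA
Op 6: add NC@0 -> ring=[0:NC,14:NA,54:NB]
Op 7: route key 66: none >= 66, wrap to smallest pos 0 -> NC
Op 8: add ND@98 -> ring=[0:NC,14:NA,54:NB,98:ND]
Op 9: route key 65: smallest pos >= 65 is 98 -> ND
Op 10: route key 21: smallest pos >= 21 is 54 -> NB

Answer: NA NB NA NC ND NB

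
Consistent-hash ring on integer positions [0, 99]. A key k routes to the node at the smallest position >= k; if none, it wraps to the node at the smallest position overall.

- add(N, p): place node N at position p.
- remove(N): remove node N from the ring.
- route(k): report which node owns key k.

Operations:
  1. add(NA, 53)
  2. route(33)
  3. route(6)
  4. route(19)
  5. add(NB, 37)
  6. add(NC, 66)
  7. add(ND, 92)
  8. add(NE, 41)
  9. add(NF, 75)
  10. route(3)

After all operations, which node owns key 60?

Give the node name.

Answer: NC

Derivation:
Op 1: add NA@53 -> ring=[53:NA]
Op 2: route key 33: smallest pos >= 33 is 53 -> NA
Op 3: route key 6: smallest pos >= 6 is 53 -> NA
Op 4: route key 19: smallest pos >= 19 is 53 -> NA
Op 5: add NB@37 -> ring=[37:NB,53:NA]
Op 6: add NC@66 -> ring=[37:NB,53:NA,66:NC]
Op 7: add ND@92 -> ring=[37:NB,53:NA,66:NC,92:ND]
Op 8: add NE@41 -> ring=[37:NB,41:NE,53:NA,66:NC,92:ND]
Op 9: add NF@75 -> ring=[37:NB,41:NE,53:NA,66:NC,75:NF,92:ND]
Op 10: route key 3: smallest pos >= 3 is 37 -> NB
Final route key 60: smallest pos >= 60 is 66 -> NC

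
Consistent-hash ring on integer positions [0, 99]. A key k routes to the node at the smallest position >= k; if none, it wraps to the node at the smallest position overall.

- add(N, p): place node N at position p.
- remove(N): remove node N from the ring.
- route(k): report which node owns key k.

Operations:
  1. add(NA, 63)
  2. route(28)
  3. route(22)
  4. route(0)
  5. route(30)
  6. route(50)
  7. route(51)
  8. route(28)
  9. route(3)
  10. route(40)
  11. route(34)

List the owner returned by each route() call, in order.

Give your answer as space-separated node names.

Op 1: add NA@63 -> ring=[63:NA]
Op 2: route key 28: smallest pos >= 28 is 63 -> NA
Op 3: route key 22: smallest pos >= 22 is 63 -> NA
Op 4: route key 0: smallest pos >= 0 is 63 -> NA
Op 5: route key 30: smallest pos >= 30 is 63 -> NA
Op 6: route key 50: smallest pos >= 50 is 63 -> NA
Op 7: route key 51: smallest pos >= 51 is 63 -> NA
Op 8: route key 28: smallest pos >= 28 is 63 -> NA
Op 9: route key 3: smallest pos >= 3 is 63 -> NA
Op 10: route key 40: smallest pos >= 40 is 63 -> NA
Op 11: route key 34: smallest pos >= 34 is 63 -> NA

Answer: NA NA NA NA NA NA NA NA NA NA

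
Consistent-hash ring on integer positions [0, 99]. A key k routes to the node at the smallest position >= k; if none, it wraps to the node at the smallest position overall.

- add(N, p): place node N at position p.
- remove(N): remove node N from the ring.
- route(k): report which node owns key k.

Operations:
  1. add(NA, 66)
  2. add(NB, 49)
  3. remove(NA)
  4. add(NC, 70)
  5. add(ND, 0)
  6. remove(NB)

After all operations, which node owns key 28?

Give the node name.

Answer: NC

Derivation:
Op 1: add NA@66 -> ring=[66:NA]
Op 2: add NB@49 -> ring=[49:NB,66:NA]
Op 3: remove NA -> ring=[49:NB]
Op 4: add NC@70 -> ring=[49:NB,70:NC]
Op 5: add ND@0 -> ring=[0:ND,49:NB,70:NC]
Op 6: remove NB -> ring=[0:ND,70:NC]
Final route key 28: smallest pos >= 28 is 70 -> NC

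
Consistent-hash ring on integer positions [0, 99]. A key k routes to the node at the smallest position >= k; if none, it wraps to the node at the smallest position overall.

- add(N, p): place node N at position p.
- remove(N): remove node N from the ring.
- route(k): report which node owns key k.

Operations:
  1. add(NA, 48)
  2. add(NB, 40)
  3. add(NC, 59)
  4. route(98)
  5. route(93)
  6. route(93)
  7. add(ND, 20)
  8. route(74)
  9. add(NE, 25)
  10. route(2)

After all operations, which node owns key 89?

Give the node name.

Op 1: add NA@48 -> ring=[48:NA]
Op 2: add NB@40 -> ring=[40:NB,48:NA]
Op 3: add NC@59 -> ring=[40:NB,48:NA,59:NC]
Op 4: route key 98: none >= 98, wrap to smallest pos 40 -> NB
Op 5: route key 93: none >= 93, wrap to smallest pos 40 -> NB
Op 6: route key 93: none >= 93, wrap to smallest pos 40 -> NB
Op 7: add ND@20 -> ring=[20:ND,40:NB,48:NA,59:NC]
Op 8: route key 74: none >= 74, wrap to smallest pos 20 -> ND
Op 9: add NE@25 -> ring=[20:ND,25:NE,40:NB,48:NA,59:NC]
Op 10: route key 2: smallest pos >= 2 is 20 -> ND
Final route key 89: none >= 89, wrap to smallest pos 20 -> ND

Answer: ND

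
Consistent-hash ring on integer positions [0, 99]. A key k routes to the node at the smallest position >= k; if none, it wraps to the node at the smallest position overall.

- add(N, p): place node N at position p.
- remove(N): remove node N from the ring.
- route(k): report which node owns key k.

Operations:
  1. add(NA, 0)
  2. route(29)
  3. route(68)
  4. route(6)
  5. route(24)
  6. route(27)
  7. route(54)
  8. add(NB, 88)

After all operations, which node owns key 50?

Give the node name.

Answer: NB

Derivation:
Op 1: add NA@0 -> ring=[0:NA]
Op 2: route key 29: none >= 29, wrap to smallest pos 0 -> NA
Op 3: route key 68: none >= 68, wrap to smallest pos 0 -> NA
Op 4: route key 6: none >= 6, wrap to smallest pos 0 -> NA
Op 5: route key 24: none >= 24, wrap to smallest pos 0 -> NA
Op 6: route key 27: none >= 27, wrap to smallest pos 0 -> NA
Op 7: route key 54: none >= 54, wrap to smallest pos 0 -> NA
Op 8: add NB@88 -> ring=[0:NA,88:NB]
Final route key 50: smallest pos >= 50 is 88 -> NB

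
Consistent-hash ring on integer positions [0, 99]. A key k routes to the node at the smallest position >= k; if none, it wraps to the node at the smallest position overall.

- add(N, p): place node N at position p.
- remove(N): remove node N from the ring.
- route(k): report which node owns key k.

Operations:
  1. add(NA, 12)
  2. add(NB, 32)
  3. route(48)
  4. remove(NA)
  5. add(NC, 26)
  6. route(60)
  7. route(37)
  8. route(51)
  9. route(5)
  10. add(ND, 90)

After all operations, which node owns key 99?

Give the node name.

Op 1: add NA@12 -> ring=[12:NA]
Op 2: add NB@32 -> ring=[12:NA,32:NB]
Op 3: route key 48: none >= 48, wrap to smallest pos 12 -> NA
Op 4: remove NA -> ring=[32:NB]
Op 5: add NC@26 -> ring=[26:NC,32:NB]
Op 6: route key 60: none >= 60, wrap to smallest pos 26 -> NC
Op 7: route key 37: none >= 37, wrap to smallest pos 26 -> NC
Op 8: route key 51: none >= 51, wrap to smallest pos 26 -> NC
Op 9: route key 5: smallest pos >= 5 is 26 -> NC
Op 10: add ND@90 -> ring=[26:NC,32:NB,90:ND]
Final route key 99: none >= 99, wrap to smallest pos 26 -> NC

Answer: NC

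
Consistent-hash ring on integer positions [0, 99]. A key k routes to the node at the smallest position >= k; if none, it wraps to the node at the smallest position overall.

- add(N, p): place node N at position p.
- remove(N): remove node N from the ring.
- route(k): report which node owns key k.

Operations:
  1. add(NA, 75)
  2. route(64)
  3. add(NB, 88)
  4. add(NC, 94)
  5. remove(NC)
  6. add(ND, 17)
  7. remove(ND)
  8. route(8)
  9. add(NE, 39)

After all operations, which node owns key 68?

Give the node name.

Answer: NA

Derivation:
Op 1: add NA@75 -> ring=[75:NA]
Op 2: route key 64: smallest pos >= 64 is 75 -> NA
Op 3: add NB@88 -> ring=[75:NA,88:NB]
Op 4: add NC@94 -> ring=[75:NA,88:NB,94:NC]
Op 5: remove NC -> ring=[75:NA,88:NB]
Op 6: add ND@17 -> ring=[17:ND,75:NA,88:NB]
Op 7: remove ND -> ring=[75:NA,88:NB]
Op 8: route key 8: smallest pos >= 8 is 75 -> NA
Op 9: add NE@39 -> ring=[39:NE,75:NA,88:NB]
Final route key 68: smallest pos >= 68 is 75 -> NA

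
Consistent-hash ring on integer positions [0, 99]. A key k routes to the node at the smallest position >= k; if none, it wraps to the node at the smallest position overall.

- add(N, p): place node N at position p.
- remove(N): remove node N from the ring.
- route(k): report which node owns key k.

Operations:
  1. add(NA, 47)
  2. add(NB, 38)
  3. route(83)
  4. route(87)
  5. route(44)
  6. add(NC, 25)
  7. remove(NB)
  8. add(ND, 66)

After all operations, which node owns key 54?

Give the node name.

Op 1: add NA@47 -> ring=[47:NA]
Op 2: add NB@38 -> ring=[38:NB,47:NA]
Op 3: route key 83: none >= 83, wrap to smallest pos 38 -> NB
Op 4: route key 87: none >= 87, wrap to smallest pos 38 -> NB
Op 5: route key 44: smallest pos >= 44 is 47 -> NA
Op 6: add NC@25 -> ring=[25:NC,38:NB,47:NA]
Op 7: remove NB -> ring=[25:NC,47:NA]
Op 8: add ND@66 -> ring=[25:NC,47:NA,66:ND]
Final route key 54: smallest pos >= 54 is 66 -> ND

Answer: ND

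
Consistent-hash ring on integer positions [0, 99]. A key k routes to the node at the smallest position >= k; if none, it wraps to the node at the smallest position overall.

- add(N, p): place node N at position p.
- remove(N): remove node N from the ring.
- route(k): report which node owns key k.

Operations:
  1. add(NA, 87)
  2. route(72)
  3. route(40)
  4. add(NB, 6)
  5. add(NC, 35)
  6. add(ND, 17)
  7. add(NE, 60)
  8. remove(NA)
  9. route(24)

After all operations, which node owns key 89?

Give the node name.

Answer: NB

Derivation:
Op 1: add NA@87 -> ring=[87:NA]
Op 2: route key 72: smallest pos >= 72 is 87 -> NA
Op 3: route key 40: smallest pos >= 40 is 87 -> NA
Op 4: add NB@6 -> ring=[6:NB,87:NA]
Op 5: add NC@35 -> ring=[6:NB,35:NC,87:NA]
Op 6: add ND@17 -> ring=[6:NB,17:ND,35:NC,87:NA]
Op 7: add NE@60 -> ring=[6:NB,17:ND,35:NC,60:NE,87:NA]
Op 8: remove NA -> ring=[6:NB,17:ND,35:NC,60:NE]
Op 9: route key 24: smallest pos >= 24 is 35 -> NC
Final route key 89: none >= 89, wrap to smallest pos 6 -> NB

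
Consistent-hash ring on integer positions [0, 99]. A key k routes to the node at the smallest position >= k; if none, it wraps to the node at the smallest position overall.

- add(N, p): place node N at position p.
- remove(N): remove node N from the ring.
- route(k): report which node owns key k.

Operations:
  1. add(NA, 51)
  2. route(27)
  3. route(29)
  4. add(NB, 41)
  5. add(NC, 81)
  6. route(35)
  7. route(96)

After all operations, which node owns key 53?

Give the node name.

Op 1: add NA@51 -> ring=[51:NA]
Op 2: route key 27: smallest pos >= 27 is 51 -> NA
Op 3: route key 29: smallest pos >= 29 is 51 -> NA
Op 4: add NB@41 -> ring=[41:NB,51:NA]
Op 5: add NC@81 -> ring=[41:NB,51:NA,81:NC]
Op 6: route key 35: smallest pos >= 35 is 41 -> NB
Op 7: route key 96: none >= 96, wrap to smallest pos 41 -> NB
Final route key 53: smallest pos >= 53 is 81 -> NC

Answer: NC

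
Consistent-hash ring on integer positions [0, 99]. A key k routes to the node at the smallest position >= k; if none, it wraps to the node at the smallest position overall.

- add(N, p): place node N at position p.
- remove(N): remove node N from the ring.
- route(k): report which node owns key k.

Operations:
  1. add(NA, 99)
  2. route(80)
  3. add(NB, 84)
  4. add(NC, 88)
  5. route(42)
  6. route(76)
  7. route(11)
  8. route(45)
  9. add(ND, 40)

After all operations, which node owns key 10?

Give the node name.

Op 1: add NA@99 -> ring=[99:NA]
Op 2: route key 80: smallest pos >= 80 is 99 -> NA
Op 3: add NB@84 -> ring=[84:NB,99:NA]
Op 4: add NC@88 -> ring=[84:NB,88:NC,99:NA]
Op 5: route key 42: smallest pos >= 42 is 84 -> NB
Op 6: route key 76: smallest pos >= 76 is 84 -> NB
Op 7: route key 11: smallest pos >= 11 is 84 -> NB
Op 8: route key 45: smallest pos >= 45 is 84 -> NB
Op 9: add ND@40 -> ring=[40:ND,84:NB,88:NC,99:NA]
Final route key 10: smallest pos >= 10 is 40 -> ND

Answer: ND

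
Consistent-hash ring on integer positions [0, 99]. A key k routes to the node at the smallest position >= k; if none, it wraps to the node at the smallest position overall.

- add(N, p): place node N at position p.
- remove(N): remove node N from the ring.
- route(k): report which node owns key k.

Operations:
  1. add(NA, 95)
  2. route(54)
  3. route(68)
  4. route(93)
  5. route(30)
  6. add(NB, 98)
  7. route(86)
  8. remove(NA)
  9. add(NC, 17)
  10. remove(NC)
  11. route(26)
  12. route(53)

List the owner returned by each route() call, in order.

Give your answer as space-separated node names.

Answer: NA NA NA NA NA NB NB

Derivation:
Op 1: add NA@95 -> ring=[95:NA]
Op 2: route key 54: smallest pos >= 54 is 95 -> NA
Op 3: route key 68: smallest pos >= 68 is 95 -> NA
Op 4: route key 93: smallest pos >= 93 is 95 -> NA
Op 5: route key 30: smallest pos >= 30 is 95 -> NA
Op 6: add NB@98 -> ring=[95:NA,98:NB]
Op 7: route key 86: smallest pos >= 86 is 95 -> NA
Op 8: remove NA -> ring=[98:NB]
Op 9: add NC@17 -> ring=[17:NC,98:NB]
Op 10: remove NC -> ring=[98:NB]
Op 11: route key 26: smallest pos >= 26 is 98 -> NB
Op 12: route key 53: smallest pos >= 53 is 98 -> NB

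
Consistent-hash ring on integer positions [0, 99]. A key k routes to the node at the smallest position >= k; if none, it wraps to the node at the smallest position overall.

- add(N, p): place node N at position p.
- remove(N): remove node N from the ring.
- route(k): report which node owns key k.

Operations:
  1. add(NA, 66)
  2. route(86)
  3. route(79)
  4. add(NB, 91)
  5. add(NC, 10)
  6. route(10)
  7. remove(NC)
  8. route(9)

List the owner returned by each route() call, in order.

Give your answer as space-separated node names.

Op 1: add NA@66 -> ring=[66:NA]
Op 2: route key 86: none >= 86, wrap to smallest pos 66 -> NA
Op 3: route key 79: none >= 79, wrap to smallest pos 66 -> NA
Op 4: add NB@91 -> ring=[66:NA,91:NB]
Op 5: add NC@10 -> ring=[10:NC,66:NA,91:NB]
Op 6: route key 10: smallest pos >= 10 is 10 -> NC
Op 7: remove NC -> ring=[66:NA,91:NB]
Op 8: route key 9: smallest pos >= 9 is 66 -> NA

Answer: NA NA NC NA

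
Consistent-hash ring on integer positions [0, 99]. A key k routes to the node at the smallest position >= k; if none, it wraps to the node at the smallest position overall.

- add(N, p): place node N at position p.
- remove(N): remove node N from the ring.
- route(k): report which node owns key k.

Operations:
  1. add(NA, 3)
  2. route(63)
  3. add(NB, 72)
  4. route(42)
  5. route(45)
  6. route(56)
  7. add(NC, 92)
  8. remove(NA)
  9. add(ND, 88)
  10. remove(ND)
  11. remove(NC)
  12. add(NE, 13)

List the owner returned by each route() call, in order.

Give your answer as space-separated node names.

Answer: NA NB NB NB

Derivation:
Op 1: add NA@3 -> ring=[3:NA]
Op 2: route key 63: none >= 63, wrap to smallest pos 3 -> NA
Op 3: add NB@72 -> ring=[3:NA,72:NB]
Op 4: route key 42: smallest pos >= 42 is 72 -> NB
Op 5: route key 45: smallest pos >= 45 is 72 -> NB
Op 6: route key 56: smallest pos >= 56 is 72 -> NB
Op 7: add NC@92 -> ring=[3:NA,72:NB,92:NC]
Op 8: remove NA -> ring=[72:NB,92:NC]
Op 9: add ND@88 -> ring=[72:NB,88:ND,92:NC]
Op 10: remove ND -> ring=[72:NB,92:NC]
Op 11: remove NC -> ring=[72:NB]
Op 12: add NE@13 -> ring=[13:NE,72:NB]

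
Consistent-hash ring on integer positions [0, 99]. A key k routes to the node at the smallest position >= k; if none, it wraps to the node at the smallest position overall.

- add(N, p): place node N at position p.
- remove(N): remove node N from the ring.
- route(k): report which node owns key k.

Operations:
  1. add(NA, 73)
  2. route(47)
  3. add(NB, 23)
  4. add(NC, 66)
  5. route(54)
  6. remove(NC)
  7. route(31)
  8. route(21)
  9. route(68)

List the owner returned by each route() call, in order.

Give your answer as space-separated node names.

Op 1: add NA@73 -> ring=[73:NA]
Op 2: route key 47: smallest pos >= 47 is 73 -> NA
Op 3: add NB@23 -> ring=[23:NB,73:NA]
Op 4: add NC@66 -> ring=[23:NB,66:NC,73:NA]
Op 5: route key 54: smallest pos >= 54 is 66 -> NC
Op 6: remove NC -> ring=[23:NB,73:NA]
Op 7: route key 31: smallest pos >= 31 is 73 -> NA
Op 8: route key 21: smallest pos >= 21 is 23 -> NB
Op 9: route key 68: smallest pos >= 68 is 73 -> NA

Answer: NA NC NA NB NA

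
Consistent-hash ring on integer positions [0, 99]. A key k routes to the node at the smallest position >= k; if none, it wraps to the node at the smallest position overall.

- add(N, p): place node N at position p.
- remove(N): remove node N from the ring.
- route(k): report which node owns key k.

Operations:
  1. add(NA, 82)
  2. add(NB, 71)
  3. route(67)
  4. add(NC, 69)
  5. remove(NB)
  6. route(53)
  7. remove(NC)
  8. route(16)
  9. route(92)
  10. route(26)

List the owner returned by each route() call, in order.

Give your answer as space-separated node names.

Answer: NB NC NA NA NA

Derivation:
Op 1: add NA@82 -> ring=[82:NA]
Op 2: add NB@71 -> ring=[71:NB,82:NA]
Op 3: route key 67: smallest pos >= 67 is 71 -> NB
Op 4: add NC@69 -> ring=[69:NC,71:NB,82:NA]
Op 5: remove NB -> ring=[69:NC,82:NA]
Op 6: route key 53: smallest pos >= 53 is 69 -> NC
Op 7: remove NC -> ring=[82:NA]
Op 8: route key 16: smallest pos >= 16 is 82 -> NA
Op 9: route key 92: none >= 92, wrap to smallest pos 82 -> NA
Op 10: route key 26: smallest pos >= 26 is 82 -> NA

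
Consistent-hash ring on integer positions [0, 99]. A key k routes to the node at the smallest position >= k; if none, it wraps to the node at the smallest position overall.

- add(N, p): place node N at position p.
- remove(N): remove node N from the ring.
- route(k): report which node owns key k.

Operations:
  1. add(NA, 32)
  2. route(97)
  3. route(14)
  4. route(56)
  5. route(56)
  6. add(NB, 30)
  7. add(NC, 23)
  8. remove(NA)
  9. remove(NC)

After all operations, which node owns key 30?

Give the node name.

Op 1: add NA@32 -> ring=[32:NA]
Op 2: route key 97: none >= 97, wrap to smallest pos 32 -> NA
Op 3: route key 14: smallest pos >= 14 is 32 -> NA
Op 4: route key 56: none >= 56, wrap to smallest pos 32 -> NA
Op 5: route key 56: none >= 56, wrap to smallest pos 32 -> NA
Op 6: add NB@30 -> ring=[30:NB,32:NA]
Op 7: add NC@23 -> ring=[23:NC,30:NB,32:NA]
Op 8: remove NA -> ring=[23:NC,30:NB]
Op 9: remove NC -> ring=[30:NB]
Final route key 30: smallest pos >= 30 is 30 -> NB

Answer: NB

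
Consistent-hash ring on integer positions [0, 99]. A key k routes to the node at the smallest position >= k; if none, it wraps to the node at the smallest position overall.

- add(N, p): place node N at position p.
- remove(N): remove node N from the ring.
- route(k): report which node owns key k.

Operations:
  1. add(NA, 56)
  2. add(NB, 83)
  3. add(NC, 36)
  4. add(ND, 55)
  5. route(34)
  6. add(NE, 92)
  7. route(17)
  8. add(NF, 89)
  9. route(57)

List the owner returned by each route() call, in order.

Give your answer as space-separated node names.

Op 1: add NA@56 -> ring=[56:NA]
Op 2: add NB@83 -> ring=[56:NA,83:NB]
Op 3: add NC@36 -> ring=[36:NC,56:NA,83:NB]
Op 4: add ND@55 -> ring=[36:NC,55:ND,56:NA,83:NB]
Op 5: route key 34: smallest pos >= 34 is 36 -> NC
Op 6: add NE@92 -> ring=[36:NC,55:ND,56:NA,83:NB,92:NE]
Op 7: route key 17: smallest pos >= 17 is 36 -> NC
Op 8: add NF@89 -> ring=[36:NC,55:ND,56:NA,83:NB,89:NF,92:NE]
Op 9: route key 57: smallest pos >= 57 is 83 -> NB

Answer: NC NC NB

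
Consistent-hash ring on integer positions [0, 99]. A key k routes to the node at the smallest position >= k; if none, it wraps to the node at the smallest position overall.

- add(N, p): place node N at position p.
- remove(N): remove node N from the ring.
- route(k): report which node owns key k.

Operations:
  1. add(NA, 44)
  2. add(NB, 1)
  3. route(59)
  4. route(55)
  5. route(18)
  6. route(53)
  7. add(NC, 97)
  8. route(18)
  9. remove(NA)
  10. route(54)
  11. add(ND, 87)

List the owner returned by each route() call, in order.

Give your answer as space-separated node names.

Answer: NB NB NA NB NA NC

Derivation:
Op 1: add NA@44 -> ring=[44:NA]
Op 2: add NB@1 -> ring=[1:NB,44:NA]
Op 3: route key 59: none >= 59, wrap to smallest pos 1 -> NB
Op 4: route key 55: none >= 55, wrap to smallest pos 1 -> NB
Op 5: route key 18: smallest pos >= 18 is 44 -> NA
Op 6: route key 53: none >= 53, wrap to smallest pos 1 -> NB
Op 7: add NC@97 -> ring=[1:NB,44:NA,97:NC]
Op 8: route key 18: smallest pos >= 18 is 44 -> NA
Op 9: remove NA -> ring=[1:NB,97:NC]
Op 10: route key 54: smallest pos >= 54 is 97 -> NC
Op 11: add ND@87 -> ring=[1:NB,87:ND,97:NC]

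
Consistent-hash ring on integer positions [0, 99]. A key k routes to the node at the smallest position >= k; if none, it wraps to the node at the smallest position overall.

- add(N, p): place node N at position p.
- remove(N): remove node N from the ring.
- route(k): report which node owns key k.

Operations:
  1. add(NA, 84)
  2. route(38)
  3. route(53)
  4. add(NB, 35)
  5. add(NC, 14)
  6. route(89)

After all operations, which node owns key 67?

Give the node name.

Op 1: add NA@84 -> ring=[84:NA]
Op 2: route key 38: smallest pos >= 38 is 84 -> NA
Op 3: route key 53: smallest pos >= 53 is 84 -> NA
Op 4: add NB@35 -> ring=[35:NB,84:NA]
Op 5: add NC@14 -> ring=[14:NC,35:NB,84:NA]
Op 6: route key 89: none >= 89, wrap to smallest pos 14 -> NC
Final route key 67: smallest pos >= 67 is 84 -> NA

Answer: NA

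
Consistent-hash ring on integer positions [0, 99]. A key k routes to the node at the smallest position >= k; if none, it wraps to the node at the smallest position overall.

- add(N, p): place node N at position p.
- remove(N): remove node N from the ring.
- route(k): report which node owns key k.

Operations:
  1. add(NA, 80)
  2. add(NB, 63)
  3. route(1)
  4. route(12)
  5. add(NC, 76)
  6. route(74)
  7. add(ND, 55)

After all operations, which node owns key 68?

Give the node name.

Op 1: add NA@80 -> ring=[80:NA]
Op 2: add NB@63 -> ring=[63:NB,80:NA]
Op 3: route key 1: smallest pos >= 1 is 63 -> NB
Op 4: route key 12: smallest pos >= 12 is 63 -> NB
Op 5: add NC@76 -> ring=[63:NB,76:NC,80:NA]
Op 6: route key 74: smallest pos >= 74 is 76 -> NC
Op 7: add ND@55 -> ring=[55:ND,63:NB,76:NC,80:NA]
Final route key 68: smallest pos >= 68 is 76 -> NC

Answer: NC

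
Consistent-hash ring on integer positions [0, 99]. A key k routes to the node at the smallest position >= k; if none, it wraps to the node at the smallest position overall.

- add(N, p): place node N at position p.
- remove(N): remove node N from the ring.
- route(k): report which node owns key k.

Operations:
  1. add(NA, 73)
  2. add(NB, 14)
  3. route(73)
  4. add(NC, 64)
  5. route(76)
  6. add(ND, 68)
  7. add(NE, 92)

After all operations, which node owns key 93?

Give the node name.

Op 1: add NA@73 -> ring=[73:NA]
Op 2: add NB@14 -> ring=[14:NB,73:NA]
Op 3: route key 73: smallest pos >= 73 is 73 -> NA
Op 4: add NC@64 -> ring=[14:NB,64:NC,73:NA]
Op 5: route key 76: none >= 76, wrap to smallest pos 14 -> NB
Op 6: add ND@68 -> ring=[14:NB,64:NC,68:ND,73:NA]
Op 7: add NE@92 -> ring=[14:NB,64:NC,68:ND,73:NA,92:NE]
Final route key 93: none >= 93, wrap to smallest pos 14 -> NB

Answer: NB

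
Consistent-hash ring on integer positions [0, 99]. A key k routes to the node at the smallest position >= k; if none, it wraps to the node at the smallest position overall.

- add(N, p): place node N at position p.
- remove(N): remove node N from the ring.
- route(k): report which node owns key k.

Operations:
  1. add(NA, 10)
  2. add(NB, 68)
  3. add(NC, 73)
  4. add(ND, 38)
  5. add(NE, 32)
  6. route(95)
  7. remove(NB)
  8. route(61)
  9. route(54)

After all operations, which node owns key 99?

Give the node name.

Op 1: add NA@10 -> ring=[10:NA]
Op 2: add NB@68 -> ring=[10:NA,68:NB]
Op 3: add NC@73 -> ring=[10:NA,68:NB,73:NC]
Op 4: add ND@38 -> ring=[10:NA,38:ND,68:NB,73:NC]
Op 5: add NE@32 -> ring=[10:NA,32:NE,38:ND,68:NB,73:NC]
Op 6: route key 95: none >= 95, wrap to smallest pos 10 -> NA
Op 7: remove NB -> ring=[10:NA,32:NE,38:ND,73:NC]
Op 8: route key 61: smallest pos >= 61 is 73 -> NC
Op 9: route key 54: smallest pos >= 54 is 73 -> NC
Final route key 99: none >= 99, wrap to smallest pos 10 -> NA

Answer: NA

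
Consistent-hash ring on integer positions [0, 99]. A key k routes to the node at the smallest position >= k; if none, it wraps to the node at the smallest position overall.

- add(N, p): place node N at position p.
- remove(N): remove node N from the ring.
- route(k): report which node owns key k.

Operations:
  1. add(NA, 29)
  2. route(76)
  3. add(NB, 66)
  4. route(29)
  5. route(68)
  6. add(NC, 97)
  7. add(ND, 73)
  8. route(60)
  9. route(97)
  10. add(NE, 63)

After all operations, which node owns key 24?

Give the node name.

Answer: NA

Derivation:
Op 1: add NA@29 -> ring=[29:NA]
Op 2: route key 76: none >= 76, wrap to smallest pos 29 -> NA
Op 3: add NB@66 -> ring=[29:NA,66:NB]
Op 4: route key 29: smallest pos >= 29 is 29 -> NA
Op 5: route key 68: none >= 68, wrap to smallest pos 29 -> NA
Op 6: add NC@97 -> ring=[29:NA,66:NB,97:NC]
Op 7: add ND@73 -> ring=[29:NA,66:NB,73:ND,97:NC]
Op 8: route key 60: smallest pos >= 60 is 66 -> NB
Op 9: route key 97: smallest pos >= 97 is 97 -> NC
Op 10: add NE@63 -> ring=[29:NA,63:NE,66:NB,73:ND,97:NC]
Final route key 24: smallest pos >= 24 is 29 -> NA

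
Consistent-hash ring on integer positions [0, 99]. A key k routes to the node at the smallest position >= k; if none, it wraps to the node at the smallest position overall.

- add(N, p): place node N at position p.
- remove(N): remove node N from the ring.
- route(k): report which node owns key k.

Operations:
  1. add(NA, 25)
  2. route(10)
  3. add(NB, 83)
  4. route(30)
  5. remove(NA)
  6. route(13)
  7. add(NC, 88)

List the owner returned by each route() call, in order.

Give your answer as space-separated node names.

Op 1: add NA@25 -> ring=[25:NA]
Op 2: route key 10: smallest pos >= 10 is 25 -> NA
Op 3: add NB@83 -> ring=[25:NA,83:NB]
Op 4: route key 30: smallest pos >= 30 is 83 -> NB
Op 5: remove NA -> ring=[83:NB]
Op 6: route key 13: smallest pos >= 13 is 83 -> NB
Op 7: add NC@88 -> ring=[83:NB,88:NC]

Answer: NA NB NB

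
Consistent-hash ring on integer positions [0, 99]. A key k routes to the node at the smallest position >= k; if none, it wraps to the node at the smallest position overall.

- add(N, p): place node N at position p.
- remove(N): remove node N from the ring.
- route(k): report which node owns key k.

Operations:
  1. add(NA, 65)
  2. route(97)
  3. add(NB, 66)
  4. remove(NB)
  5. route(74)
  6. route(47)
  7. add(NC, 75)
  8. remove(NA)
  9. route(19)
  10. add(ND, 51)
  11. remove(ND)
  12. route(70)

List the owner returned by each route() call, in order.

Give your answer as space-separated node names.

Op 1: add NA@65 -> ring=[65:NA]
Op 2: route key 97: none >= 97, wrap to smallest pos 65 -> NA
Op 3: add NB@66 -> ring=[65:NA,66:NB]
Op 4: remove NB -> ring=[65:NA]
Op 5: route key 74: none >= 74, wrap to smallest pos 65 -> NA
Op 6: route key 47: smallest pos >= 47 is 65 -> NA
Op 7: add NC@75 -> ring=[65:NA,75:NC]
Op 8: remove NA -> ring=[75:NC]
Op 9: route key 19: smallest pos >= 19 is 75 -> NC
Op 10: add ND@51 -> ring=[51:ND,75:NC]
Op 11: remove ND -> ring=[75:NC]
Op 12: route key 70: smallest pos >= 70 is 75 -> NC

Answer: NA NA NA NC NC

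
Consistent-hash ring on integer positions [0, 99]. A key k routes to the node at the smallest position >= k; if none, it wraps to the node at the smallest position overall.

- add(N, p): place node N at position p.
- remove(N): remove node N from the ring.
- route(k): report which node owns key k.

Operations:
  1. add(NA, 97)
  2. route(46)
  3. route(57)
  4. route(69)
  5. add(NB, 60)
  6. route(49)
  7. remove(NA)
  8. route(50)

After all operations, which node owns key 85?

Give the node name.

Answer: NB

Derivation:
Op 1: add NA@97 -> ring=[97:NA]
Op 2: route key 46: smallest pos >= 46 is 97 -> NA
Op 3: route key 57: smallest pos >= 57 is 97 -> NA
Op 4: route key 69: smallest pos >= 69 is 97 -> NA
Op 5: add NB@60 -> ring=[60:NB,97:NA]
Op 6: route key 49: smallest pos >= 49 is 60 -> NB
Op 7: remove NA -> ring=[60:NB]
Op 8: route key 50: smallest pos >= 50 is 60 -> NB
Final route key 85: none >= 85, wrap to smallest pos 60 -> NB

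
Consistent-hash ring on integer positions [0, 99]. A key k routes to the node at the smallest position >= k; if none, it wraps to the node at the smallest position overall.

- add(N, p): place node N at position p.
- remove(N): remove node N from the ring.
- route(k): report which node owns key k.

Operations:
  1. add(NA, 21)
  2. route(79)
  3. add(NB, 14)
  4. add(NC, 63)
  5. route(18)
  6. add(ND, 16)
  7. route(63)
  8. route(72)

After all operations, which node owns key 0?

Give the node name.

Answer: NB

Derivation:
Op 1: add NA@21 -> ring=[21:NA]
Op 2: route key 79: none >= 79, wrap to smallest pos 21 -> NA
Op 3: add NB@14 -> ring=[14:NB,21:NA]
Op 4: add NC@63 -> ring=[14:NB,21:NA,63:NC]
Op 5: route key 18: smallest pos >= 18 is 21 -> NA
Op 6: add ND@16 -> ring=[14:NB,16:ND,21:NA,63:NC]
Op 7: route key 63: smallest pos >= 63 is 63 -> NC
Op 8: route key 72: none >= 72, wrap to smallest pos 14 -> NB
Final route key 0: smallest pos >= 0 is 14 -> NB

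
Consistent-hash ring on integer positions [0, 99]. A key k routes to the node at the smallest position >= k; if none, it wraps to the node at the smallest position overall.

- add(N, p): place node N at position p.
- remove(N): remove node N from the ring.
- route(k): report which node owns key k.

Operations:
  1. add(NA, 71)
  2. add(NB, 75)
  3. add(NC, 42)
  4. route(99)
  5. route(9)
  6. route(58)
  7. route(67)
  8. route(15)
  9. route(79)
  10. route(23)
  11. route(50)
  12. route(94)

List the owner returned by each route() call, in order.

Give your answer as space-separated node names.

Op 1: add NA@71 -> ring=[71:NA]
Op 2: add NB@75 -> ring=[71:NA,75:NB]
Op 3: add NC@42 -> ring=[42:NC,71:NA,75:NB]
Op 4: route key 99: none >= 99, wrap to smallest pos 42 -> NC
Op 5: route key 9: smallest pos >= 9 is 42 -> NC
Op 6: route key 58: smallest pos >= 58 is 71 -> NA
Op 7: route key 67: smallest pos >= 67 is 71 -> NA
Op 8: route key 15: smallest pos >= 15 is 42 -> NC
Op 9: route key 79: none >= 79, wrap to smallest pos 42 -> NC
Op 10: route key 23: smallest pos >= 23 is 42 -> NC
Op 11: route key 50: smallest pos >= 50 is 71 -> NA
Op 12: route key 94: none >= 94, wrap to smallest pos 42 -> NC

Answer: NC NC NA NA NC NC NC NA NC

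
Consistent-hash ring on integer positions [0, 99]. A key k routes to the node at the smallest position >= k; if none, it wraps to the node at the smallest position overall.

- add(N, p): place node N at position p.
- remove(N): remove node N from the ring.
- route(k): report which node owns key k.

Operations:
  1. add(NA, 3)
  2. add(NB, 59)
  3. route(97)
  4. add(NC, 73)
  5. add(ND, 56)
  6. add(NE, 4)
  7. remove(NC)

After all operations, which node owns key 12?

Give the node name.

Op 1: add NA@3 -> ring=[3:NA]
Op 2: add NB@59 -> ring=[3:NA,59:NB]
Op 3: route key 97: none >= 97, wrap to smallest pos 3 -> NA
Op 4: add NC@73 -> ring=[3:NA,59:NB,73:NC]
Op 5: add ND@56 -> ring=[3:NA,56:ND,59:NB,73:NC]
Op 6: add NE@4 -> ring=[3:NA,4:NE,56:ND,59:NB,73:NC]
Op 7: remove NC -> ring=[3:NA,4:NE,56:ND,59:NB]
Final route key 12: smallest pos >= 12 is 56 -> ND

Answer: ND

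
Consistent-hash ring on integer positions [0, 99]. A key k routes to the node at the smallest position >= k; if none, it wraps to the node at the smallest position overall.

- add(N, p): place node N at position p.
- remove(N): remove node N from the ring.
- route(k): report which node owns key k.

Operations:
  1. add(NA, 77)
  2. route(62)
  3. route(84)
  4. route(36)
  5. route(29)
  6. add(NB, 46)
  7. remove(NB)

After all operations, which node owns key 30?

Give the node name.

Op 1: add NA@77 -> ring=[77:NA]
Op 2: route key 62: smallest pos >= 62 is 77 -> NA
Op 3: route key 84: none >= 84, wrap to smallest pos 77 -> NA
Op 4: route key 36: smallest pos >= 36 is 77 -> NA
Op 5: route key 29: smallest pos >= 29 is 77 -> NA
Op 6: add NB@46 -> ring=[46:NB,77:NA]
Op 7: remove NB -> ring=[77:NA]
Final route key 30: smallest pos >= 30 is 77 -> NA

Answer: NA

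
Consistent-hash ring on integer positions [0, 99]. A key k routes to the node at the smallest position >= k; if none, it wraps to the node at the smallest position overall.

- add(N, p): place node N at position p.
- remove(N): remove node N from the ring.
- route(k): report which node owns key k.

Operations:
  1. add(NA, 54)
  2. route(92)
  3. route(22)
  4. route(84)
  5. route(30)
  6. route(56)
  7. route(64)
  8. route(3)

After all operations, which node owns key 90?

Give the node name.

Answer: NA

Derivation:
Op 1: add NA@54 -> ring=[54:NA]
Op 2: route key 92: none >= 92, wrap to smallest pos 54 -> NA
Op 3: route key 22: smallest pos >= 22 is 54 -> NA
Op 4: route key 84: none >= 84, wrap to smallest pos 54 -> NA
Op 5: route key 30: smallest pos >= 30 is 54 -> NA
Op 6: route key 56: none >= 56, wrap to smallest pos 54 -> NA
Op 7: route key 64: none >= 64, wrap to smallest pos 54 -> NA
Op 8: route key 3: smallest pos >= 3 is 54 -> NA
Final route key 90: none >= 90, wrap to smallest pos 54 -> NA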